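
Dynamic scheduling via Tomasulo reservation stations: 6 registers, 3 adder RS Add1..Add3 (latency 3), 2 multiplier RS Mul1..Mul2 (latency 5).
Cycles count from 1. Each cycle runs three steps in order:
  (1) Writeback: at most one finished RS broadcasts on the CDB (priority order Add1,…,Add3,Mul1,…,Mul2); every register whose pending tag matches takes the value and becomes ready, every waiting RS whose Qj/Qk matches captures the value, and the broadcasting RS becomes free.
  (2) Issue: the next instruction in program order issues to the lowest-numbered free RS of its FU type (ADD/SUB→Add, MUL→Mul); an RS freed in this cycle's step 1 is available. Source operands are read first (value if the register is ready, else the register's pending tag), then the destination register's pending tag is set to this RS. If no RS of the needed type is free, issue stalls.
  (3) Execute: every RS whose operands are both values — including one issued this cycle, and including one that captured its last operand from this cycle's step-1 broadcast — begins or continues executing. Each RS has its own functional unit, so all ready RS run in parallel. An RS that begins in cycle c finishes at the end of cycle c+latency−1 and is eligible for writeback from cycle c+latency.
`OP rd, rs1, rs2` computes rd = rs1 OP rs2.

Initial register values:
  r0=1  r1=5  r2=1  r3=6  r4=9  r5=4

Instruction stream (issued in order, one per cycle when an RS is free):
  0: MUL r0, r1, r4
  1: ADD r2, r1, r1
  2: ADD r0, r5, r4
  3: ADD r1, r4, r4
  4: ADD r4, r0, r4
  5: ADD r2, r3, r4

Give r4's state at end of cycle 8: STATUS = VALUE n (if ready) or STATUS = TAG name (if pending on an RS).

c1: issue MUL r0<-Mul1 | r0:Mul1,r1:5,r2:1,r3:6,r4:9,r5:4
c2: issue ADD r2<-Add1 | r0:Mul1,r1:5,r2:Add1,r3:6,r4:9,r5:4
c3: issue ADD r0<-Add2 | r0:Add2,r1:5,r2:Add1,r3:6,r4:9,r5:4
c4: issue ADD r1<-Add3 | r0:Add2,r1:Add3,r2:Add1,r3:6,r4:9,r5:4
c5: CDB Add1=10; issue ADD r4<-Add1 | r0:Add2,r1:Add3,r2:10,r3:6,r4:Add1,r5:4
c6: CDB Add2=13; issue ADD r2<-Add2 | r0:13,r1:Add3,r2:Add2,r3:6,r4:Add1,r5:4
c7: CDB Add3=18 | r0:13,r1:18,r2:Add2,r3:6,r4:Add1,r5:4
c8: CDB Mul1=45 | r0:13,r1:18,r2:Add2,r3:6,r4:Add1,r5:4

STATUS = TAG Add1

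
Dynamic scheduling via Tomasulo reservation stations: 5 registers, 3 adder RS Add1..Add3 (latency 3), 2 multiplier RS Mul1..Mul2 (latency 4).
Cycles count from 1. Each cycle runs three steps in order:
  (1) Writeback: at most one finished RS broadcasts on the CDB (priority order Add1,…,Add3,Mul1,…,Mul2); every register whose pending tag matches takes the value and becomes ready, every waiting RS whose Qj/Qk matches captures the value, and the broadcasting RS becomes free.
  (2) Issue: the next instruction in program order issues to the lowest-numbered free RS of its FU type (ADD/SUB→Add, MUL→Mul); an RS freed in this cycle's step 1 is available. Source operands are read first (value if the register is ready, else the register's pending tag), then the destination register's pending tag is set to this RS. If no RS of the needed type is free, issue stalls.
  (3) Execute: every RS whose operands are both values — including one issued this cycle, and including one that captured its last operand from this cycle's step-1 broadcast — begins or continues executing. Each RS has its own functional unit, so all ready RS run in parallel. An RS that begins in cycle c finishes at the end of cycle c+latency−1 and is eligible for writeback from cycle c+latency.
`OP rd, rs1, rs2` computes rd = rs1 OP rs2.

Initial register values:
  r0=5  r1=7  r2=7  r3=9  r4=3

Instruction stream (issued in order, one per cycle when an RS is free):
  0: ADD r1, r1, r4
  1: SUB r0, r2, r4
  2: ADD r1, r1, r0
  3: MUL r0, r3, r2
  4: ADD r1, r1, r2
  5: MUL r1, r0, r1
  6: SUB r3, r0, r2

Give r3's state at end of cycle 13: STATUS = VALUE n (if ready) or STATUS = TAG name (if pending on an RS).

STATUS = VALUE 56

  c1: issue ADD r1<-Add1  regs: r0:5,r1:Add1,r2:7,r3:9,r4:3
  c2: issue SUB r0<-Add2  regs: r0:Add2,r1:Add1,r2:7,r3:9,r4:3
  c3: issue ADD r1<-Add3  regs: r0:Add2,r1:Add3,r2:7,r3:9,r4:3
  c4: CDB Add1=10; issue MUL r0<-Mul1  regs: r0:Mul1,r1:Add3,r2:7,r3:9,r4:3
  c5: CDB Add2=4; issue ADD r1<-Add1  regs: r0:Mul1,r1:Add1,r2:7,r3:9,r4:3
  c6: issue MUL r1<-Mul2  regs: r0:Mul1,r1:Mul2,r2:7,r3:9,r4:3
  c7: issue SUB r3<-Add2  regs: r0:Mul1,r1:Mul2,r2:7,r3:Add2,r4:3
  c8: CDB Add3=14  regs: r0:Mul1,r1:Mul2,r2:7,r3:Add2,r4:3
  c9: CDB Mul1=63  regs: r0:63,r1:Mul2,r2:7,r3:Add2,r4:3
  c10: -  regs: r0:63,r1:Mul2,r2:7,r3:Add2,r4:3
  c11: CDB Add1=21  regs: r0:63,r1:Mul2,r2:7,r3:Add2,r4:3
  c12: CDB Add2=56  regs: r0:63,r1:Mul2,r2:7,r3:56,r4:3
  c13: -  regs: r0:63,r1:Mul2,r2:7,r3:56,r4:3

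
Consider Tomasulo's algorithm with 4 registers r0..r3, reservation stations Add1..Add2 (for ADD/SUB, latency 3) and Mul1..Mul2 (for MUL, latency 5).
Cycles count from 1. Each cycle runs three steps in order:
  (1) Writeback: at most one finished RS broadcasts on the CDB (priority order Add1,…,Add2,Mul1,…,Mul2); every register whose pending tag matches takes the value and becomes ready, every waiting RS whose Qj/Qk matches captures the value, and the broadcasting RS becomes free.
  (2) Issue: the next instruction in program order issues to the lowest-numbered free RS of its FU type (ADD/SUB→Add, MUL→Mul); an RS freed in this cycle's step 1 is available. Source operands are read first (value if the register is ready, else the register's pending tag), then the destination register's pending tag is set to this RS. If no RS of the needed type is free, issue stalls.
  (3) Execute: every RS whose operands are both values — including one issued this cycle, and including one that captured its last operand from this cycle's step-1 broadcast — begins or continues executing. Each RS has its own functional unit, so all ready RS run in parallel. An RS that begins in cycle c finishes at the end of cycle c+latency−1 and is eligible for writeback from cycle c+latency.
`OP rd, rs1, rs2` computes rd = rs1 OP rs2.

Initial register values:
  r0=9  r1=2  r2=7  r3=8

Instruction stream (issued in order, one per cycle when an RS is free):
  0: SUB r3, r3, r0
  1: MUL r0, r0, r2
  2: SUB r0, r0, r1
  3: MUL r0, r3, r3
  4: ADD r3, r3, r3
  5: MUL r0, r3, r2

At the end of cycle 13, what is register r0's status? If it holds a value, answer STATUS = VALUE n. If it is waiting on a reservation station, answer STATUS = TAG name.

STATUS = VALUE -14

c1: issue SUB r3<-Add1 | r0:9,r1:2,r2:7,r3:Add1
c2: issue MUL r0<-Mul1 | r0:Mul1,r1:2,r2:7,r3:Add1
c3: issue SUB r0<-Add2 | r0:Add2,r1:2,r2:7,r3:Add1
c4: CDB Add1=-1; issue MUL r0<-Mul2 | r0:Mul2,r1:2,r2:7,r3:-1
c5: issue ADD r3<-Add1 | r0:Mul2,r1:2,r2:7,r3:Add1
c6: stall | r0:Mul2,r1:2,r2:7,r3:Add1
c7: CDB Mul1=63; issue MUL r0<-Mul1 | r0:Mul1,r1:2,r2:7,r3:Add1
c8: CDB Add1=-2 | r0:Mul1,r1:2,r2:7,r3:-2
c9: CDB Mul2=1 | r0:Mul1,r1:2,r2:7,r3:-2
c10: CDB Add2=61 | r0:Mul1,r1:2,r2:7,r3:-2
c11: - | r0:Mul1,r1:2,r2:7,r3:-2
c12: - | r0:Mul1,r1:2,r2:7,r3:-2
c13: CDB Mul1=-14 | r0:-14,r1:2,r2:7,r3:-2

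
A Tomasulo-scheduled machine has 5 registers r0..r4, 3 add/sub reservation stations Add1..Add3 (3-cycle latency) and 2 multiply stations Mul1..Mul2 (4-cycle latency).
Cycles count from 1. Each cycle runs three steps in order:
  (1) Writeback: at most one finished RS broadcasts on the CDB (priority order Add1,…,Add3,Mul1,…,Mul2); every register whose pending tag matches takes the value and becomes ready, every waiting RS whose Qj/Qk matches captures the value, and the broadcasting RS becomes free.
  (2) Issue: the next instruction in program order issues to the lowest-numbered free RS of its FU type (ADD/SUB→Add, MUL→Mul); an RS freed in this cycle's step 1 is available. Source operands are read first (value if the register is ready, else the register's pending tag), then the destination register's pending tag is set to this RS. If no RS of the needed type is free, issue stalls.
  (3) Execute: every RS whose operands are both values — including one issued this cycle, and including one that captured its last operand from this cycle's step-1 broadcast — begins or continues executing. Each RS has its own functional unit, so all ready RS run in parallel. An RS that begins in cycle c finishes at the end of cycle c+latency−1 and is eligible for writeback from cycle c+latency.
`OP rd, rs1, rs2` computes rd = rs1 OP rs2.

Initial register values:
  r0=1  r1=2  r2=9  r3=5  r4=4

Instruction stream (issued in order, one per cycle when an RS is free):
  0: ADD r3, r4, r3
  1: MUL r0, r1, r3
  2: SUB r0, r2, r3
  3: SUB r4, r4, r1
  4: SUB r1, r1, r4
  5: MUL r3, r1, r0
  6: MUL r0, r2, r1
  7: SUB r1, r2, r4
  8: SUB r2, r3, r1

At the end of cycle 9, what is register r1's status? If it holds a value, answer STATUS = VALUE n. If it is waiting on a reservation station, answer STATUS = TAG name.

c1: issue ADD r3<-Add1 | r0:1,r1:2,r2:9,r3:Add1,r4:4
c2: issue MUL r0<-Mul1 | r0:Mul1,r1:2,r2:9,r3:Add1,r4:4
c3: issue SUB r0<-Add2 | r0:Add2,r1:2,r2:9,r3:Add1,r4:4
c4: CDB Add1=9; issue SUB r4<-Add1 | r0:Add2,r1:2,r2:9,r3:9,r4:Add1
c5: issue SUB r1<-Add3 | r0:Add2,r1:Add3,r2:9,r3:9,r4:Add1
c6: issue MUL r3<-Mul2 | r0:Add2,r1:Add3,r2:9,r3:Mul2,r4:Add1
c7: CDB Add1=2; stall | r0:Add2,r1:Add3,r2:9,r3:Mul2,r4:2
c8: CDB Add2=0; stall | r0:0,r1:Add3,r2:9,r3:Mul2,r4:2
c9: CDB Mul1=18; issue MUL r0<-Mul1 | r0:Mul1,r1:Add3,r2:9,r3:Mul2,r4:2

STATUS = TAG Add3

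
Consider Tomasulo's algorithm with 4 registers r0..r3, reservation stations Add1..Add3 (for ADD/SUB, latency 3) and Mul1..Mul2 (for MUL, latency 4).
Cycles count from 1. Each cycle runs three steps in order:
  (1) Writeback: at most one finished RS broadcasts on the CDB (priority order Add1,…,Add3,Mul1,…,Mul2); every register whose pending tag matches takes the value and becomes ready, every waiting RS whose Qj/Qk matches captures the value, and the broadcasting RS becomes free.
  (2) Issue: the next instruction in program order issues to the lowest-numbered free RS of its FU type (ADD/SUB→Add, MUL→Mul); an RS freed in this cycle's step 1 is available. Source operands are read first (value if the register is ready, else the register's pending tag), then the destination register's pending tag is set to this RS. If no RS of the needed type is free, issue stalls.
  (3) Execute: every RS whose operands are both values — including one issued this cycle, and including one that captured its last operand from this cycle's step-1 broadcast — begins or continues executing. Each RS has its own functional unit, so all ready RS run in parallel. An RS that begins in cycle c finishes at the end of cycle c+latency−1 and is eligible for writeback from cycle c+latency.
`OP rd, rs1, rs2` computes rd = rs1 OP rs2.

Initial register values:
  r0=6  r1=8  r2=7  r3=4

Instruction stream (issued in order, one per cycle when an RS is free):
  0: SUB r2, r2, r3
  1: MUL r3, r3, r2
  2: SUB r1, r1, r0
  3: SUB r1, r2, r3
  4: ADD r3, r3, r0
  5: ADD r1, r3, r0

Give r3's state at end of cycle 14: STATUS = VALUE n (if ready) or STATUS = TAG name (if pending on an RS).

STATUS = VALUE 18

cycle 1: issue SUB r2<-Add1 // r0:6,r1:8,r2:Add1,r3:4
cycle 2: issue MUL r3<-Mul1 // r0:6,r1:8,r2:Add1,r3:Mul1
cycle 3: issue SUB r1<-Add2 // r0:6,r1:Add2,r2:Add1,r3:Mul1
cycle 4: CDB Add1=3; issue SUB r1<-Add1 // r0:6,r1:Add1,r2:3,r3:Mul1
cycle 5: issue ADD r3<-Add3 // r0:6,r1:Add1,r2:3,r3:Add3
cycle 6: CDB Add2=2; issue ADD r1<-Add2 // r0:6,r1:Add2,r2:3,r3:Add3
cycle 7: - // r0:6,r1:Add2,r2:3,r3:Add3
cycle 8: CDB Mul1=12 // r0:6,r1:Add2,r2:3,r3:Add3
cycle 9: - // r0:6,r1:Add2,r2:3,r3:Add3
cycle 10: - // r0:6,r1:Add2,r2:3,r3:Add3
cycle 11: CDB Add1=-9 // r0:6,r1:Add2,r2:3,r3:Add3
cycle 12: CDB Add3=18 // r0:6,r1:Add2,r2:3,r3:18
cycle 13: - // r0:6,r1:Add2,r2:3,r3:18
cycle 14: - // r0:6,r1:Add2,r2:3,r3:18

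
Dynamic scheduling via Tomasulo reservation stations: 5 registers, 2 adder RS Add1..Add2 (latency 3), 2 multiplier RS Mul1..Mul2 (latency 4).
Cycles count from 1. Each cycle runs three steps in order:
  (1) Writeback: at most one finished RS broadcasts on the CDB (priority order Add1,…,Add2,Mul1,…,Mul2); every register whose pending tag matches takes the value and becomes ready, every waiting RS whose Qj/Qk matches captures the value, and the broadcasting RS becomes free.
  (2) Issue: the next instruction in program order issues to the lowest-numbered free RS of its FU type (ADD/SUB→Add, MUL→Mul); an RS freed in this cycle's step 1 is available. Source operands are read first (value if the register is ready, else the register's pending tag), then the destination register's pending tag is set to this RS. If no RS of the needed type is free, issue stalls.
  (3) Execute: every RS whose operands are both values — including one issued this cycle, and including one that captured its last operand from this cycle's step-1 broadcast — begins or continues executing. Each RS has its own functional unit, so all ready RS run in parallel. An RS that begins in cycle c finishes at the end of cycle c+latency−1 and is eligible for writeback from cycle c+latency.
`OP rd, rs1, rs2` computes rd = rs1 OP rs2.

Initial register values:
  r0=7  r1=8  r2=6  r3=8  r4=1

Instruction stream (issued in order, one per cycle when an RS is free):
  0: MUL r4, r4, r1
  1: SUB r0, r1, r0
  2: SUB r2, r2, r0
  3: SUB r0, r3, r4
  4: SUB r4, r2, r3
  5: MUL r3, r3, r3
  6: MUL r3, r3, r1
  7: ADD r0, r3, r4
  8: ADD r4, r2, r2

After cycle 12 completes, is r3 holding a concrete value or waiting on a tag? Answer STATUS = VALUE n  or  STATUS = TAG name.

STATUS = TAG Mul2

c1: issue MUL r4<-Mul1 | r0:7,r1:8,r2:6,r3:8,r4:Mul1
c2: issue SUB r0<-Add1 | r0:Add1,r1:8,r2:6,r3:8,r4:Mul1
c3: issue SUB r2<-Add2 | r0:Add1,r1:8,r2:Add2,r3:8,r4:Mul1
c4: stall | r0:Add1,r1:8,r2:Add2,r3:8,r4:Mul1
c5: CDB Add1=1; issue SUB r0<-Add1 | r0:Add1,r1:8,r2:Add2,r3:8,r4:Mul1
c6: CDB Mul1=8; stall | r0:Add1,r1:8,r2:Add2,r3:8,r4:8
c7: stall | r0:Add1,r1:8,r2:Add2,r3:8,r4:8
c8: CDB Add2=5; issue SUB r4<-Add2 | r0:Add1,r1:8,r2:5,r3:8,r4:Add2
c9: CDB Add1=0; issue MUL r3<-Mul1 | r0:0,r1:8,r2:5,r3:Mul1,r4:Add2
c10: issue MUL r3<-Mul2 | r0:0,r1:8,r2:5,r3:Mul2,r4:Add2
c11: CDB Add2=-3; issue ADD r0<-Add1 | r0:Add1,r1:8,r2:5,r3:Mul2,r4:-3
c12: issue ADD r4<-Add2 | r0:Add1,r1:8,r2:5,r3:Mul2,r4:Add2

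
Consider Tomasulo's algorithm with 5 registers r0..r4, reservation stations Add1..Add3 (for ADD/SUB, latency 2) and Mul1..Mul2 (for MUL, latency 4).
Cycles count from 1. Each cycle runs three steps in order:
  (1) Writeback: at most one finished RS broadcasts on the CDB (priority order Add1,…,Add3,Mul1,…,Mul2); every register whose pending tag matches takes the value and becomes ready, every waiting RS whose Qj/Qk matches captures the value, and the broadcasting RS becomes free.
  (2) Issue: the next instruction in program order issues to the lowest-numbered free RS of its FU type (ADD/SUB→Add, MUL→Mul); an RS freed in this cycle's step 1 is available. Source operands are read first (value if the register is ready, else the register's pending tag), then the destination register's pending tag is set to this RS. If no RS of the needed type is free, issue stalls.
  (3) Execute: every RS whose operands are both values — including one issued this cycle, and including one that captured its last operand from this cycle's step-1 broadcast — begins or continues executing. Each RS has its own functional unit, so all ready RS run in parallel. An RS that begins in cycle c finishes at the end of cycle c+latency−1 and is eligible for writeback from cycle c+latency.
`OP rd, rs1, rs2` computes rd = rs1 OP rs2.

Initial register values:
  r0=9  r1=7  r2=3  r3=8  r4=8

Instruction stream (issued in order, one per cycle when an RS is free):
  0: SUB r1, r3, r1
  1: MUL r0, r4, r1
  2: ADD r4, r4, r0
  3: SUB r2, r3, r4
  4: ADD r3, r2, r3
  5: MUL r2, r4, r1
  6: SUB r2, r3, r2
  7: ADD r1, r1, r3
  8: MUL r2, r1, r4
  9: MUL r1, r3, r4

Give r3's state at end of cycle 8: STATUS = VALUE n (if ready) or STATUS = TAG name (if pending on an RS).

c1: issue SUB r1<-Add1 | r0:9,r1:Add1,r2:3,r3:8,r4:8
c2: issue MUL r0<-Mul1 | r0:Mul1,r1:Add1,r2:3,r3:8,r4:8
c3: CDB Add1=1; issue ADD r4<-Add1 | r0:Mul1,r1:1,r2:3,r3:8,r4:Add1
c4: issue SUB r2<-Add2 | r0:Mul1,r1:1,r2:Add2,r3:8,r4:Add1
c5: issue ADD r3<-Add3 | r0:Mul1,r1:1,r2:Add2,r3:Add3,r4:Add1
c6: issue MUL r2<-Mul2 | r0:Mul1,r1:1,r2:Mul2,r3:Add3,r4:Add1
c7: CDB Mul1=8; stall | r0:8,r1:1,r2:Mul2,r3:Add3,r4:Add1
c8: stall | r0:8,r1:1,r2:Mul2,r3:Add3,r4:Add1

STATUS = TAG Add3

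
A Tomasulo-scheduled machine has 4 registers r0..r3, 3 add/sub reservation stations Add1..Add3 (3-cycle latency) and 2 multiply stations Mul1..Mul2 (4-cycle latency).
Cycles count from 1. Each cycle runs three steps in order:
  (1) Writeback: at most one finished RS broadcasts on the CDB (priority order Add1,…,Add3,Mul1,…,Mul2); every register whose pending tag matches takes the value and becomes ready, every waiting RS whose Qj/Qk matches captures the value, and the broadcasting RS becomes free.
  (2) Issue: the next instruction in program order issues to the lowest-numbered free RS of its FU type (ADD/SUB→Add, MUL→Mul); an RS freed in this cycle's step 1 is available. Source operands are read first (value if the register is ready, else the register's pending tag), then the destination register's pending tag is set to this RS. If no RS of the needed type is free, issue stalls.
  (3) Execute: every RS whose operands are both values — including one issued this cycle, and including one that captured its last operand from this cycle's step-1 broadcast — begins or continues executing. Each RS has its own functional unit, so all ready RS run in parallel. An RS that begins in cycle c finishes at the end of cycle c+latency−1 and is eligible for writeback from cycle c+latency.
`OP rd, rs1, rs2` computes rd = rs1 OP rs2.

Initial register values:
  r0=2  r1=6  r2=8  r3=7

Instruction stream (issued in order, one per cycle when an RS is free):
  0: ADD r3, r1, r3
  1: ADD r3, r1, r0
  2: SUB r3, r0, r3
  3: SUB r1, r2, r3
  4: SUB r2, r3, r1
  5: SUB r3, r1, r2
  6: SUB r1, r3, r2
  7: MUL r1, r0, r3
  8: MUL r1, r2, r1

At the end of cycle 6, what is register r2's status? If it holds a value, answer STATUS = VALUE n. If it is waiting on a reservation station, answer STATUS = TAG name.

  c1: issue ADD r3<-Add1  regs: r0:2,r1:6,r2:8,r3:Add1
  c2: issue ADD r3<-Add2  regs: r0:2,r1:6,r2:8,r3:Add2
  c3: issue SUB r3<-Add3  regs: r0:2,r1:6,r2:8,r3:Add3
  c4: CDB Add1=13; issue SUB r1<-Add1  regs: r0:2,r1:Add1,r2:8,r3:Add3
  c5: CDB Add2=8; issue SUB r2<-Add2  regs: r0:2,r1:Add1,r2:Add2,r3:Add3
  c6: stall  regs: r0:2,r1:Add1,r2:Add2,r3:Add3

STATUS = TAG Add2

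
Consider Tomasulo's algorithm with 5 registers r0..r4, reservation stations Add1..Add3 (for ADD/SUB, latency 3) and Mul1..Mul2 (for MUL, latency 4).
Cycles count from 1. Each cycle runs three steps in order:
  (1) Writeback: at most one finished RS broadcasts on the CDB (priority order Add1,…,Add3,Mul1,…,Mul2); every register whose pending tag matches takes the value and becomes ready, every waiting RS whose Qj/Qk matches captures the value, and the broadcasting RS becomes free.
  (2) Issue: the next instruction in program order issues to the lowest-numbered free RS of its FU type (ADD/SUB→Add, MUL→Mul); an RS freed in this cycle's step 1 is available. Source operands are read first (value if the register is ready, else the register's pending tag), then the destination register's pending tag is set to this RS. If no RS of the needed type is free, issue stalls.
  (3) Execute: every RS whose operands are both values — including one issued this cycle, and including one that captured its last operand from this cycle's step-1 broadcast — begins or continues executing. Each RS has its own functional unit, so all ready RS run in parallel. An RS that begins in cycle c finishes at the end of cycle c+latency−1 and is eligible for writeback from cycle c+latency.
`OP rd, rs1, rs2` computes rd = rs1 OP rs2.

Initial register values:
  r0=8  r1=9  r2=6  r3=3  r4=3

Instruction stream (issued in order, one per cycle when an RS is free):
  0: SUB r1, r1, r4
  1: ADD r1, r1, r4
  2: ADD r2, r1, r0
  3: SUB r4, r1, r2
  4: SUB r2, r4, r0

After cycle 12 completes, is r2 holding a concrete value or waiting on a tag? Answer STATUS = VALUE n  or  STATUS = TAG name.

c1: issue SUB r1<-Add1 | r0:8,r1:Add1,r2:6,r3:3,r4:3
c2: issue ADD r1<-Add2 | r0:8,r1:Add2,r2:6,r3:3,r4:3
c3: issue ADD r2<-Add3 | r0:8,r1:Add2,r2:Add3,r3:3,r4:3
c4: CDB Add1=6; issue SUB r4<-Add1 | r0:8,r1:Add2,r2:Add3,r3:3,r4:Add1
c5: stall | r0:8,r1:Add2,r2:Add3,r3:3,r4:Add1
c6: stall | r0:8,r1:Add2,r2:Add3,r3:3,r4:Add1
c7: CDB Add2=9; issue SUB r2<-Add2 | r0:8,r1:9,r2:Add2,r3:3,r4:Add1
c8: - | r0:8,r1:9,r2:Add2,r3:3,r4:Add1
c9: - | r0:8,r1:9,r2:Add2,r3:3,r4:Add1
c10: CDB Add3=17 | r0:8,r1:9,r2:Add2,r3:3,r4:Add1
c11: - | r0:8,r1:9,r2:Add2,r3:3,r4:Add1
c12: - | r0:8,r1:9,r2:Add2,r3:3,r4:Add1

STATUS = TAG Add2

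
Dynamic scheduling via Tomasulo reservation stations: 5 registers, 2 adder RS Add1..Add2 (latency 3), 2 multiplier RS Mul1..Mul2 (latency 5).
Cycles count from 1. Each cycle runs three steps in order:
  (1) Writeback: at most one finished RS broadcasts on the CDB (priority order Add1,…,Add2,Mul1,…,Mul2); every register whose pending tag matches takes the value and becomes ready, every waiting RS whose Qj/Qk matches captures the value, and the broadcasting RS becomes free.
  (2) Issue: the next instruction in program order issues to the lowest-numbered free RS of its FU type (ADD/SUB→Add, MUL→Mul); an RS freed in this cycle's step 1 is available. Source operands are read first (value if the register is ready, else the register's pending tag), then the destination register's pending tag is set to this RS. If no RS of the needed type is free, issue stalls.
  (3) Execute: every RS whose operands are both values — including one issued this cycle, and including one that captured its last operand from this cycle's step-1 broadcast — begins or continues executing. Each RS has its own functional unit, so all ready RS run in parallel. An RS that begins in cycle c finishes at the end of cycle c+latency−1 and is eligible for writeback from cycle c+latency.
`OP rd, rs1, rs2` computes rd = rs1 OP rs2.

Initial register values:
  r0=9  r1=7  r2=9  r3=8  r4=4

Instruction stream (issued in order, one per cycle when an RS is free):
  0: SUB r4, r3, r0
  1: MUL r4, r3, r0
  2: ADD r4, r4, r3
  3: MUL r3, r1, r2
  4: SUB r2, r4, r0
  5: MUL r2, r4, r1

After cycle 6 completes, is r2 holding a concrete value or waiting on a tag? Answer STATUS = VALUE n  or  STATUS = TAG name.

STATUS = TAG Add1

c1: issue SUB r4<-Add1 | r0:9,r1:7,r2:9,r3:8,r4:Add1
c2: issue MUL r4<-Mul1 | r0:9,r1:7,r2:9,r3:8,r4:Mul1
c3: issue ADD r4<-Add2 | r0:9,r1:7,r2:9,r3:8,r4:Add2
c4: CDB Add1=-1; issue MUL r3<-Mul2 | r0:9,r1:7,r2:9,r3:Mul2,r4:Add2
c5: issue SUB r2<-Add1 | r0:9,r1:7,r2:Add1,r3:Mul2,r4:Add2
c6: stall | r0:9,r1:7,r2:Add1,r3:Mul2,r4:Add2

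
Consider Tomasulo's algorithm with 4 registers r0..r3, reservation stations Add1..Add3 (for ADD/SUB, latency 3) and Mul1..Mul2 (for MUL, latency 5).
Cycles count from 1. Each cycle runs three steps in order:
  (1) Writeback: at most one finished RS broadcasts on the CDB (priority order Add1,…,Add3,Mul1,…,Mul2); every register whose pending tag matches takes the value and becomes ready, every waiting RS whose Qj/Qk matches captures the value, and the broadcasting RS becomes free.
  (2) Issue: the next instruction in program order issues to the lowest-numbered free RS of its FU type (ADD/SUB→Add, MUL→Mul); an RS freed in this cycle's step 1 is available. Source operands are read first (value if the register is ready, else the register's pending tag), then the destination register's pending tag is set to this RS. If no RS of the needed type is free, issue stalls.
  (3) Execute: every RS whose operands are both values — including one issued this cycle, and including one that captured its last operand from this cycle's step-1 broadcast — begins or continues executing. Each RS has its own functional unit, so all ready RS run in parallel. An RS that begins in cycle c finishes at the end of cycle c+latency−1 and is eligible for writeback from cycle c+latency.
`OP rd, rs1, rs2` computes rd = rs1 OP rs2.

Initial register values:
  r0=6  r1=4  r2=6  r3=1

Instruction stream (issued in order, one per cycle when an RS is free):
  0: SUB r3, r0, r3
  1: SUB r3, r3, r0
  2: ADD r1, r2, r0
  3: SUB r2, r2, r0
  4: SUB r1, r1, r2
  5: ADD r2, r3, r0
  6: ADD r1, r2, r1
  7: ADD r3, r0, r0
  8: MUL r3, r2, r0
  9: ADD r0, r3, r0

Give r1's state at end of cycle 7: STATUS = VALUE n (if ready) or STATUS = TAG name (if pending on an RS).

STATUS = TAG Add3

  c1: issue SUB r3<-Add1  regs: r0:6,r1:4,r2:6,r3:Add1
  c2: issue SUB r3<-Add2  regs: r0:6,r1:4,r2:6,r3:Add2
  c3: issue ADD r1<-Add3  regs: r0:6,r1:Add3,r2:6,r3:Add2
  c4: CDB Add1=5; issue SUB r2<-Add1  regs: r0:6,r1:Add3,r2:Add1,r3:Add2
  c5: stall  regs: r0:6,r1:Add3,r2:Add1,r3:Add2
  c6: CDB Add3=12; issue SUB r1<-Add3  regs: r0:6,r1:Add3,r2:Add1,r3:Add2
  c7: CDB Add1=0; issue ADD r2<-Add1  regs: r0:6,r1:Add3,r2:Add1,r3:Add2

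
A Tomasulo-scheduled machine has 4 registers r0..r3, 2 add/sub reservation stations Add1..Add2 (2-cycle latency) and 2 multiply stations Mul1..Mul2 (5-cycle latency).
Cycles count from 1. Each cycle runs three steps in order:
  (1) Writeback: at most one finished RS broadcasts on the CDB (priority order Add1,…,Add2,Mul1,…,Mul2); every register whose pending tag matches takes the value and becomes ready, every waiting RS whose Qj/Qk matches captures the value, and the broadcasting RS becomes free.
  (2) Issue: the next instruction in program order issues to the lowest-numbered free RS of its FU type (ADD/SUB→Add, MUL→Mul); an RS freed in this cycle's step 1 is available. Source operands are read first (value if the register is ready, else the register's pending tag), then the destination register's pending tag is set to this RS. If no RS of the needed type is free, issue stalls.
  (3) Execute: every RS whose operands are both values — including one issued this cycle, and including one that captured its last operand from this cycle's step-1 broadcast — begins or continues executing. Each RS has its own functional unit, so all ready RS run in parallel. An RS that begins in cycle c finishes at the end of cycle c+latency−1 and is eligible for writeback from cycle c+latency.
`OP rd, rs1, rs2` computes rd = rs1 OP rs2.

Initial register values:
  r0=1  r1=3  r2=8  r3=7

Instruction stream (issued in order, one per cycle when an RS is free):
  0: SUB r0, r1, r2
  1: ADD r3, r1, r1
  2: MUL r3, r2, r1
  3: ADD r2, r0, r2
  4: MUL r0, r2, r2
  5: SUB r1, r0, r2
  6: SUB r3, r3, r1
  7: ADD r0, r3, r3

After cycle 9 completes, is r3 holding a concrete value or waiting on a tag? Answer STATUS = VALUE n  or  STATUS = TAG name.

STATUS = TAG Add2

cycle 1: issue SUB r0<-Add1 // r0:Add1,r1:3,r2:8,r3:7
cycle 2: issue ADD r3<-Add2 // r0:Add1,r1:3,r2:8,r3:Add2
cycle 3: CDB Add1=-5; issue MUL r3<-Mul1 // r0:-5,r1:3,r2:8,r3:Mul1
cycle 4: CDB Add2=6; issue ADD r2<-Add1 // r0:-5,r1:3,r2:Add1,r3:Mul1
cycle 5: issue MUL r0<-Mul2 // r0:Mul2,r1:3,r2:Add1,r3:Mul1
cycle 6: CDB Add1=3; issue SUB r1<-Add1 // r0:Mul2,r1:Add1,r2:3,r3:Mul1
cycle 7: issue SUB r3<-Add2 // r0:Mul2,r1:Add1,r2:3,r3:Add2
cycle 8: CDB Mul1=24; stall // r0:Mul2,r1:Add1,r2:3,r3:Add2
cycle 9: stall // r0:Mul2,r1:Add1,r2:3,r3:Add2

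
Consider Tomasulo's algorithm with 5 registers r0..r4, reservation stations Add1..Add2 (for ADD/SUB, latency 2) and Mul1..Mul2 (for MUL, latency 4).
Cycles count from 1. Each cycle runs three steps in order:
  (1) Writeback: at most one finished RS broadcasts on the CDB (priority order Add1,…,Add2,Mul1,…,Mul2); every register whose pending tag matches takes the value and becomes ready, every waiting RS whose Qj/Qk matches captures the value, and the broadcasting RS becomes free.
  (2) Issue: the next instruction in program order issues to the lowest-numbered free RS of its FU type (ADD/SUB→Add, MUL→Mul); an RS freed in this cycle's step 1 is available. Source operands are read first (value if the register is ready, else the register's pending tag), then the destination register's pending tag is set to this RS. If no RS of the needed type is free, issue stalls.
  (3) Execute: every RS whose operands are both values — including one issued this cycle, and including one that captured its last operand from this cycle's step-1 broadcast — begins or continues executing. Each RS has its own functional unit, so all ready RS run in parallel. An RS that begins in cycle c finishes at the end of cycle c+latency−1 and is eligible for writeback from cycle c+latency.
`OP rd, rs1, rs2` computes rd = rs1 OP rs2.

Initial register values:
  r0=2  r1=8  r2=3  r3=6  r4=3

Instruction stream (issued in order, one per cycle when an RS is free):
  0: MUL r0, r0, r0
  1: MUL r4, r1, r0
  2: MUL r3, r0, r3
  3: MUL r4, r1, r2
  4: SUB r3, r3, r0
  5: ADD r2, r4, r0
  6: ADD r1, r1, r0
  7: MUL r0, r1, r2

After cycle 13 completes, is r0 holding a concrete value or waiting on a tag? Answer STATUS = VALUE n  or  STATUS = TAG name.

STATUS = TAG Mul1

c1: issue MUL r0<-Mul1 | r0:Mul1,r1:8,r2:3,r3:6,r4:3
c2: issue MUL r4<-Mul2 | r0:Mul1,r1:8,r2:3,r3:6,r4:Mul2
c3: stall | r0:Mul1,r1:8,r2:3,r3:6,r4:Mul2
c4: stall | r0:Mul1,r1:8,r2:3,r3:6,r4:Mul2
c5: CDB Mul1=4; issue MUL r3<-Mul1 | r0:4,r1:8,r2:3,r3:Mul1,r4:Mul2
c6: stall | r0:4,r1:8,r2:3,r3:Mul1,r4:Mul2
c7: stall | r0:4,r1:8,r2:3,r3:Mul1,r4:Mul2
c8: stall | r0:4,r1:8,r2:3,r3:Mul1,r4:Mul2
c9: CDB Mul1=24; issue MUL r4<-Mul1 | r0:4,r1:8,r2:3,r3:24,r4:Mul1
c10: CDB Mul2=32; issue SUB r3<-Add1 | r0:4,r1:8,r2:3,r3:Add1,r4:Mul1
c11: issue ADD r2<-Add2 | r0:4,r1:8,r2:Add2,r3:Add1,r4:Mul1
c12: CDB Add1=20; issue ADD r1<-Add1 | r0:4,r1:Add1,r2:Add2,r3:20,r4:Mul1
c13: CDB Mul1=24; issue MUL r0<-Mul1 | r0:Mul1,r1:Add1,r2:Add2,r3:20,r4:24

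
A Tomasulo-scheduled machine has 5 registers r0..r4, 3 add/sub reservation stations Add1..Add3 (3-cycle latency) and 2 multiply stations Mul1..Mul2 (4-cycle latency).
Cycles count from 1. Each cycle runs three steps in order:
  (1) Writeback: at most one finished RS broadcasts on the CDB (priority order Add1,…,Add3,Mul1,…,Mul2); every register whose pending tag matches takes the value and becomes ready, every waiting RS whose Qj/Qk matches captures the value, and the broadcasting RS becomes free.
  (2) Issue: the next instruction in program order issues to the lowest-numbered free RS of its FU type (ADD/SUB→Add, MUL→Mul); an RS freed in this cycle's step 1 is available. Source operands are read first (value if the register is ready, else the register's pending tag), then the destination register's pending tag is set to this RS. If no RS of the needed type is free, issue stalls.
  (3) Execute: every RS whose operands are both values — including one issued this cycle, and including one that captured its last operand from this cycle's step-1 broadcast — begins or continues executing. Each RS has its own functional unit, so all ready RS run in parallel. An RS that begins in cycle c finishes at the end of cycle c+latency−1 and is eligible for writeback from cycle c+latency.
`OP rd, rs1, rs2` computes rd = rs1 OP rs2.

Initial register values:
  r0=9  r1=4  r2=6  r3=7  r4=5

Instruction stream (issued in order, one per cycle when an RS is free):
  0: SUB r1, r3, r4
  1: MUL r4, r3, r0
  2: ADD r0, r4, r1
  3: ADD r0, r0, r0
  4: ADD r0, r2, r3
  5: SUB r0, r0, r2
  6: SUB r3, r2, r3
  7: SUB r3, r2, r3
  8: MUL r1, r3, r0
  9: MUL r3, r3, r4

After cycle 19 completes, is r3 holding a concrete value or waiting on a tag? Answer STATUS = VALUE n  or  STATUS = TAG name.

c1: issue SUB r1<-Add1 | r0:9,r1:Add1,r2:6,r3:7,r4:5
c2: issue MUL r4<-Mul1 | r0:9,r1:Add1,r2:6,r3:7,r4:Mul1
c3: issue ADD r0<-Add2 | r0:Add2,r1:Add1,r2:6,r3:7,r4:Mul1
c4: CDB Add1=2; issue ADD r0<-Add1 | r0:Add1,r1:2,r2:6,r3:7,r4:Mul1
c5: issue ADD r0<-Add3 | r0:Add3,r1:2,r2:6,r3:7,r4:Mul1
c6: CDB Mul1=63; stall | r0:Add3,r1:2,r2:6,r3:7,r4:63
c7: stall | r0:Add3,r1:2,r2:6,r3:7,r4:63
c8: CDB Add3=13; issue SUB r0<-Add3 | r0:Add3,r1:2,r2:6,r3:7,r4:63
c9: CDB Add2=65; issue SUB r3<-Add2 | r0:Add3,r1:2,r2:6,r3:Add2,r4:63
c10: stall | r0:Add3,r1:2,r2:6,r3:Add2,r4:63
c11: CDB Add3=7; issue SUB r3<-Add3 | r0:7,r1:2,r2:6,r3:Add3,r4:63
c12: CDB Add1=130; issue MUL r1<-Mul1 | r0:7,r1:Mul1,r2:6,r3:Add3,r4:63
c13: CDB Add2=-1; issue MUL r3<-Mul2 | r0:7,r1:Mul1,r2:6,r3:Mul2,r4:63
c14: - | r0:7,r1:Mul1,r2:6,r3:Mul2,r4:63
c15: - | r0:7,r1:Mul1,r2:6,r3:Mul2,r4:63
c16: CDB Add3=7 | r0:7,r1:Mul1,r2:6,r3:Mul2,r4:63
c17: - | r0:7,r1:Mul1,r2:6,r3:Mul2,r4:63
c18: - | r0:7,r1:Mul1,r2:6,r3:Mul2,r4:63
c19: - | r0:7,r1:Mul1,r2:6,r3:Mul2,r4:63

STATUS = TAG Mul2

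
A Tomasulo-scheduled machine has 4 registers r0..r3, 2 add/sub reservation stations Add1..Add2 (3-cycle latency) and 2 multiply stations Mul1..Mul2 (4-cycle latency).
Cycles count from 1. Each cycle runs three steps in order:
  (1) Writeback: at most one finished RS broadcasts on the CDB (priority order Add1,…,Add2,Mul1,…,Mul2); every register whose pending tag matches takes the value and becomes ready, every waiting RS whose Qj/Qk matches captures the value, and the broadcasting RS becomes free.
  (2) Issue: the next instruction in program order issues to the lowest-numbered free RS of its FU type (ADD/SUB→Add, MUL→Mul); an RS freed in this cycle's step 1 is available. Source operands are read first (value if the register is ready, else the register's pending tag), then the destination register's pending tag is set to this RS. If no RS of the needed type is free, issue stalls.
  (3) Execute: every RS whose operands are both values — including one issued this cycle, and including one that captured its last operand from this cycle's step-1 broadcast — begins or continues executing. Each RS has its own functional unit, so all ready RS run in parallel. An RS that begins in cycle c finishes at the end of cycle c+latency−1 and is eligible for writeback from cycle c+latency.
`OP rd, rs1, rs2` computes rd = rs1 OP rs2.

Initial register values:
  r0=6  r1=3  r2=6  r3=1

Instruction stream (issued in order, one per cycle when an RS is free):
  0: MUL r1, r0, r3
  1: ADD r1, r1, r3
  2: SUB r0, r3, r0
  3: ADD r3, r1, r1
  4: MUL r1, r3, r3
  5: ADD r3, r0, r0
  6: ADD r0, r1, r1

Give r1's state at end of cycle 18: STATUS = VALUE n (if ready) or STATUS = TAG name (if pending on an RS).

cycle 1: issue MUL r1<-Mul1 // r0:6,r1:Mul1,r2:6,r3:1
cycle 2: issue ADD r1<-Add1 // r0:6,r1:Add1,r2:6,r3:1
cycle 3: issue SUB r0<-Add2 // r0:Add2,r1:Add1,r2:6,r3:1
cycle 4: stall // r0:Add2,r1:Add1,r2:6,r3:1
cycle 5: CDB Mul1=6; stall // r0:Add2,r1:Add1,r2:6,r3:1
cycle 6: CDB Add2=-5; issue ADD r3<-Add2 // r0:-5,r1:Add1,r2:6,r3:Add2
cycle 7: issue MUL r1<-Mul1 // r0:-5,r1:Mul1,r2:6,r3:Add2
cycle 8: CDB Add1=7; issue ADD r3<-Add1 // r0:-5,r1:Mul1,r2:6,r3:Add1
cycle 9: stall // r0:-5,r1:Mul1,r2:6,r3:Add1
cycle 10: stall // r0:-5,r1:Mul1,r2:6,r3:Add1
cycle 11: CDB Add1=-10; issue ADD r0<-Add1 // r0:Add1,r1:Mul1,r2:6,r3:-10
cycle 12: CDB Add2=14 // r0:Add1,r1:Mul1,r2:6,r3:-10
cycle 13: - // r0:Add1,r1:Mul1,r2:6,r3:-10
cycle 14: - // r0:Add1,r1:Mul1,r2:6,r3:-10
cycle 15: - // r0:Add1,r1:Mul1,r2:6,r3:-10
cycle 16: CDB Mul1=196 // r0:Add1,r1:196,r2:6,r3:-10
cycle 17: - // r0:Add1,r1:196,r2:6,r3:-10
cycle 18: - // r0:Add1,r1:196,r2:6,r3:-10

STATUS = VALUE 196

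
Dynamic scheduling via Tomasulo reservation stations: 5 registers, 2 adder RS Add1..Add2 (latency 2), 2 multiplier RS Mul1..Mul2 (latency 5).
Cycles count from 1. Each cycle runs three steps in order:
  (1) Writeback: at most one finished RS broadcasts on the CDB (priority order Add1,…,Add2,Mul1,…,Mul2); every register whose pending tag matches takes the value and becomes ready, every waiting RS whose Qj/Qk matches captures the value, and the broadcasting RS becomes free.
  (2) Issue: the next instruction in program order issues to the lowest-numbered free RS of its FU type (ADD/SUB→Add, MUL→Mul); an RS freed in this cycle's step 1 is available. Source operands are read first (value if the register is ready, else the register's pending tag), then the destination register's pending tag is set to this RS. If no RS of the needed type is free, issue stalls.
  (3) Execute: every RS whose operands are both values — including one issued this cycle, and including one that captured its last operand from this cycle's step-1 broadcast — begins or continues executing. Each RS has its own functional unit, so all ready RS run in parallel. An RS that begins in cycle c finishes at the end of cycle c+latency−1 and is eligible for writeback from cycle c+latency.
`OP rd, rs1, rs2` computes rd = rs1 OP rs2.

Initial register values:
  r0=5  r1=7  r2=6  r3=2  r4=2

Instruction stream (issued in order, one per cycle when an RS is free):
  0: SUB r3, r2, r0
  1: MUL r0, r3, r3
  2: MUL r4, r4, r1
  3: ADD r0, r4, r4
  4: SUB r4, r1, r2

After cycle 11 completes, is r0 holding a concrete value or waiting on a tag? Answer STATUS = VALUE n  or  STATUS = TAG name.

cycle 1: issue SUB r3<-Add1 // r0:5,r1:7,r2:6,r3:Add1,r4:2
cycle 2: issue MUL r0<-Mul1 // r0:Mul1,r1:7,r2:6,r3:Add1,r4:2
cycle 3: CDB Add1=1; issue MUL r4<-Mul2 // r0:Mul1,r1:7,r2:6,r3:1,r4:Mul2
cycle 4: issue ADD r0<-Add1 // r0:Add1,r1:7,r2:6,r3:1,r4:Mul2
cycle 5: issue SUB r4<-Add2 // r0:Add1,r1:7,r2:6,r3:1,r4:Add2
cycle 6: - // r0:Add1,r1:7,r2:6,r3:1,r4:Add2
cycle 7: CDB Add2=1 // r0:Add1,r1:7,r2:6,r3:1,r4:1
cycle 8: CDB Mul1=1 // r0:Add1,r1:7,r2:6,r3:1,r4:1
cycle 9: CDB Mul2=14 // r0:Add1,r1:7,r2:6,r3:1,r4:1
cycle 10: - // r0:Add1,r1:7,r2:6,r3:1,r4:1
cycle 11: CDB Add1=28 // r0:28,r1:7,r2:6,r3:1,r4:1

STATUS = VALUE 28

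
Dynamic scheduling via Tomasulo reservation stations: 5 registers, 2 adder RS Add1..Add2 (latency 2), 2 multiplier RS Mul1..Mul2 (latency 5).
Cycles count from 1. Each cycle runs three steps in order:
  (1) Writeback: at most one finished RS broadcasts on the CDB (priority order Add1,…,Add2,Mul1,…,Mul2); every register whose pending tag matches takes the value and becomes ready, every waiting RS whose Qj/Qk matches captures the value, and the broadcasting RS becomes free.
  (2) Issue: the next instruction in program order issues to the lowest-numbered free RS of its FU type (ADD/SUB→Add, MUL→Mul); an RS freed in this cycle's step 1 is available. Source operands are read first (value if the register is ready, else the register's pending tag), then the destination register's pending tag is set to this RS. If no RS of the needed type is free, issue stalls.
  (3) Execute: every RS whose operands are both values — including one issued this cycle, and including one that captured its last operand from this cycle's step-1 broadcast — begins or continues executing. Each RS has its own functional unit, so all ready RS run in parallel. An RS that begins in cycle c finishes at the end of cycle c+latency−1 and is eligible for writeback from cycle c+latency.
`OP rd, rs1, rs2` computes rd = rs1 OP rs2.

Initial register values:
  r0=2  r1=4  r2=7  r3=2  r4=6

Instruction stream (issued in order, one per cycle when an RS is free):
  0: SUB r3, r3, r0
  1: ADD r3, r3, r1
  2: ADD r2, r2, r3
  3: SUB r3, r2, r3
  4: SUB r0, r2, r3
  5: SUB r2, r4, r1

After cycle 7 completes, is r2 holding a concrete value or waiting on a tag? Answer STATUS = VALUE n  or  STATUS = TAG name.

STATUS = VALUE 11

cycle 1: issue SUB r3<-Add1 // r0:2,r1:4,r2:7,r3:Add1,r4:6
cycle 2: issue ADD r3<-Add2 // r0:2,r1:4,r2:7,r3:Add2,r4:6
cycle 3: CDB Add1=0; issue ADD r2<-Add1 // r0:2,r1:4,r2:Add1,r3:Add2,r4:6
cycle 4: stall // r0:2,r1:4,r2:Add1,r3:Add2,r4:6
cycle 5: CDB Add2=4; issue SUB r3<-Add2 // r0:2,r1:4,r2:Add1,r3:Add2,r4:6
cycle 6: stall // r0:2,r1:4,r2:Add1,r3:Add2,r4:6
cycle 7: CDB Add1=11; issue SUB r0<-Add1 // r0:Add1,r1:4,r2:11,r3:Add2,r4:6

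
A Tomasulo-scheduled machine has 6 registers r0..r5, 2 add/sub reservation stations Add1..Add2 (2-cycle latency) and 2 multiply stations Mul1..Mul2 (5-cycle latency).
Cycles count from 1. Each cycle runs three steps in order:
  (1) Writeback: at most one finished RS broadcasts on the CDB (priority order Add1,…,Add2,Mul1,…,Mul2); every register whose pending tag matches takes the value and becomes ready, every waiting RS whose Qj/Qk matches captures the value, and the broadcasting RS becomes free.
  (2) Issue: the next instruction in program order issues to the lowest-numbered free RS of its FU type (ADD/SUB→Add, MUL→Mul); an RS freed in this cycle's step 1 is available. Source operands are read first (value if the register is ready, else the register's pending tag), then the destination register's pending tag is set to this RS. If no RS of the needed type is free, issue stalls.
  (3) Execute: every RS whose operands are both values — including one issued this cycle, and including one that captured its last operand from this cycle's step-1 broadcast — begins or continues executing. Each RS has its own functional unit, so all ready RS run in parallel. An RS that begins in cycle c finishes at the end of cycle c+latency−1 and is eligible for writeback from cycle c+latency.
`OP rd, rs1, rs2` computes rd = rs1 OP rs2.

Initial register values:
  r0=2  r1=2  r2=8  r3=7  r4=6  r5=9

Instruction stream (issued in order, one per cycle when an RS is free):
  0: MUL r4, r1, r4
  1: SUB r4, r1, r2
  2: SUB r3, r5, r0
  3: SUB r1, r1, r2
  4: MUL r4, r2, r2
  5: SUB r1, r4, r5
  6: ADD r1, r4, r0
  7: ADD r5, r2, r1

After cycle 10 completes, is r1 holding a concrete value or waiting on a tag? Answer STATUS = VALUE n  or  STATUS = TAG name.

STATUS = TAG Add2

c1: issue MUL r4<-Mul1 | r0:2,r1:2,r2:8,r3:7,r4:Mul1,r5:9
c2: issue SUB r4<-Add1 | r0:2,r1:2,r2:8,r3:7,r4:Add1,r5:9
c3: issue SUB r3<-Add2 | r0:2,r1:2,r2:8,r3:Add2,r4:Add1,r5:9
c4: CDB Add1=-6; issue SUB r1<-Add1 | r0:2,r1:Add1,r2:8,r3:Add2,r4:-6,r5:9
c5: CDB Add2=7; issue MUL r4<-Mul2 | r0:2,r1:Add1,r2:8,r3:7,r4:Mul2,r5:9
c6: CDB Add1=-6; issue SUB r1<-Add1 | r0:2,r1:Add1,r2:8,r3:7,r4:Mul2,r5:9
c7: CDB Mul1=12; issue ADD r1<-Add2 | r0:2,r1:Add2,r2:8,r3:7,r4:Mul2,r5:9
c8: stall | r0:2,r1:Add2,r2:8,r3:7,r4:Mul2,r5:9
c9: stall | r0:2,r1:Add2,r2:8,r3:7,r4:Mul2,r5:9
c10: CDB Mul2=64; stall | r0:2,r1:Add2,r2:8,r3:7,r4:64,r5:9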